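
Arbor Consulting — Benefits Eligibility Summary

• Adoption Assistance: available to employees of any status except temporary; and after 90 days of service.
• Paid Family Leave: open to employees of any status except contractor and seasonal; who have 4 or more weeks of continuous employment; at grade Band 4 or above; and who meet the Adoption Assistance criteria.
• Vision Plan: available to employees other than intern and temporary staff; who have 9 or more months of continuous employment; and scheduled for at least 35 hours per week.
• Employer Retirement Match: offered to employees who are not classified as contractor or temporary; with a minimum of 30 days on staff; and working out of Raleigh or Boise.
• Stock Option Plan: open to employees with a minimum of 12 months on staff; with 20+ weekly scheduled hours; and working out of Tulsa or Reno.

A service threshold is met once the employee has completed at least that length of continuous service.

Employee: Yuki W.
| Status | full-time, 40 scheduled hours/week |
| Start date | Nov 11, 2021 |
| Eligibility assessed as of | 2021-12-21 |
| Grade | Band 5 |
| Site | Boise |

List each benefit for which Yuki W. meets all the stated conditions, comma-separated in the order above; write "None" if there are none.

Service from Nov 11, 2021 to 2021-12-21: 40 days.
Adoption Assistance — status full-time ✓ (not excluded); service 40 days < 90 days ✗ → not eligible.
Paid Family Leave — status full-time ✓ (not excluded); service 40 days ≥ 4 weeks (≈28 days) ✓; grade Band 5 ≥ Band 4 ✓; not eligible for Adoption Assistance ✗ → not eligible.
Vision Plan — status full-time ✓ (not excluded); service 40 days < 9 months (≈270 days) ✗ → not eligible.
Employer Retirement Match — status full-time ✓ (not excluded); service 40 days ≥ 30 days ✓; site Boise ✓ → eligible.
Stock Option Plan — service 40 days < 12 months (≈360 days) ✗ → not eligible.

Employer Retirement Match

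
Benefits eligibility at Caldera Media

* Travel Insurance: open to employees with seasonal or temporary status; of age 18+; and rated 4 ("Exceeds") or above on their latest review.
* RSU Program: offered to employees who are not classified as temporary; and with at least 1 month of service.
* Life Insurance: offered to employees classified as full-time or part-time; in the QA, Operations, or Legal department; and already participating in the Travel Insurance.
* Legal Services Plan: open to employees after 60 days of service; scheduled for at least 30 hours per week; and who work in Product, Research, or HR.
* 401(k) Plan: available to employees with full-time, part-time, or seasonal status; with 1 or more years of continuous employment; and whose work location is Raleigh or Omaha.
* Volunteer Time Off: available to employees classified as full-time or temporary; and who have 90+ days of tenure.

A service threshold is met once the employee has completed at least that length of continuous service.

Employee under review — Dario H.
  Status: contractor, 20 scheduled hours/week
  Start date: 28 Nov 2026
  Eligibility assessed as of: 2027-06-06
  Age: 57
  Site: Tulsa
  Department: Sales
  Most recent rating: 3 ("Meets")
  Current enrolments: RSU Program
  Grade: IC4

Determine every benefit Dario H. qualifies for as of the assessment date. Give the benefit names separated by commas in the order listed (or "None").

Service from 28 Nov 2026 to 2027-06-06: 190 days.
Travel Insurance — status contractor ✗ (requires seasonal or temporary) → not eligible.
RSU Program — status contractor ✓ (not excluded); service 190 days ≥ 1 month (≈30 days) ✓ → eligible.
Life Insurance — status contractor ✗ (requires full-time or part-time) → not eligible.
Legal Services Plan — service 190 days ≥ 60 days ✓; 20 hrs/wk < 30 ✗ → not eligible.
401(k) Plan — status contractor ✗ (requires full-time, part-time, or seasonal) → not eligible.
Volunteer Time Off — status contractor ✗ (requires full-time or temporary) → not eligible.

RSU Program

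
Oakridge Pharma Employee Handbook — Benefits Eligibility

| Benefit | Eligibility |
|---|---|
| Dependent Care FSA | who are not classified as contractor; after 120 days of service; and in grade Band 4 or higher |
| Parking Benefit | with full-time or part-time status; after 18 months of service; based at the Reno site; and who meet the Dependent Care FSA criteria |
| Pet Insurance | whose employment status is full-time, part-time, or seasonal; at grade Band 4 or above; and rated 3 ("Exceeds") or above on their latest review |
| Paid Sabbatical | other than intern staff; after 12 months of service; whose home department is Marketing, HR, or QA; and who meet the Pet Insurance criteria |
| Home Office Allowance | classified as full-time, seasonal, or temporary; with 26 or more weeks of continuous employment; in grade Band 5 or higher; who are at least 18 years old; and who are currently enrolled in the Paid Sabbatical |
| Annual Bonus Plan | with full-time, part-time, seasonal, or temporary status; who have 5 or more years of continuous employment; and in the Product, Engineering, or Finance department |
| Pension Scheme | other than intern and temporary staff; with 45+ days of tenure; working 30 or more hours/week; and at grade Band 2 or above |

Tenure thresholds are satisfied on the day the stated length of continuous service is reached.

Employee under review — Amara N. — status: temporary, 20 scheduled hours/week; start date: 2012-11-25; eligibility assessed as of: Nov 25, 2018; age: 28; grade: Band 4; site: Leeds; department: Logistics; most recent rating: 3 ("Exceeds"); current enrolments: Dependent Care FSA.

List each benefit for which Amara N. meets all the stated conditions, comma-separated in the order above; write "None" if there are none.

Dependent Care FSA

Service from 2012-11-25 to Nov 25, 2018: 2191 days.
Dependent Care FSA — status temporary ✓ (not excluded); service 2191 days ≥ 120 days ✓; grade Band 4 ≥ Band 4 ✓ → eligible.
Parking Benefit — status temporary ✗ (requires full-time or part-time) → not eligible.
Pet Insurance — status temporary ✗ (requires full-time, part-time, or seasonal) → not eligible.
Paid Sabbatical — status temporary ✓ (not excluded); service 2191 days ≥ 12 months (≈360 days) ✓; dept Logistics ✗ → not eligible.
Home Office Allowance — status temporary ✓; service 2191 days ≥ 26 weeks (≈182 days) ✓; grade Band 4 < Band 5 ✗ → not eligible.
Annual Bonus Plan — status temporary ✓; service 2191 days ≥ 5 years (≈1825 days) ✓; dept Logistics ✗ → not eligible.
Pension Scheme — status temporary ✗ (excluded) → not eligible.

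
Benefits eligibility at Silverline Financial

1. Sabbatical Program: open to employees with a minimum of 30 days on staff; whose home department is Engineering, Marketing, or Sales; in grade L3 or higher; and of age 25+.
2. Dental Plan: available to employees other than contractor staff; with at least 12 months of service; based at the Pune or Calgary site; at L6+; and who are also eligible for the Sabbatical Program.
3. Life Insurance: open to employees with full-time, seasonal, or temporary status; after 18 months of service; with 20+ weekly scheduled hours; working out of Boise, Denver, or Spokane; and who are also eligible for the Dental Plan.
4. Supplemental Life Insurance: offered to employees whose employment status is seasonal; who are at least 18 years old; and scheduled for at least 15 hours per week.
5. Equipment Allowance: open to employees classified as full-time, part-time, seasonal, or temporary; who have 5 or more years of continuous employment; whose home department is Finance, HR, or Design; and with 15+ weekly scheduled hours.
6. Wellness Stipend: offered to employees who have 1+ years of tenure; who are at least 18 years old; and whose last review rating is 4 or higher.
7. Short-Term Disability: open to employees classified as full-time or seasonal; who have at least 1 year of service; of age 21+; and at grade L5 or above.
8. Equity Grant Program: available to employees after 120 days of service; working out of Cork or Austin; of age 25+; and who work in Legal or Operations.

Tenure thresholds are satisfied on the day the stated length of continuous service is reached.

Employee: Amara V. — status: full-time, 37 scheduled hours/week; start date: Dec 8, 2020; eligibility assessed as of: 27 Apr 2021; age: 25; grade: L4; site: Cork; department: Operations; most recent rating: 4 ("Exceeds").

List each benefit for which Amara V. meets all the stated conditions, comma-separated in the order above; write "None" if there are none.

Equity Grant Program

Service from Dec 8, 2020 to 27 Apr 2021: 140 days.
Sabbatical Program — service 140 days ≥ 30 days ✓; dept Operations ✗ → not eligible.
Dental Plan — status full-time ✓ (not excluded); service 140 days < 12 months (≈360 days) ✗ → not eligible.
Life Insurance — status full-time ✓; service 140 days < 18 months (≈540 days) ✗ → not eligible.
Supplemental Life Insurance — status full-time ✗ (requires seasonal) → not eligible.
Equipment Allowance — status full-time ✓; service 140 days < 5 years (≈1825 days) ✗ → not eligible.
Wellness Stipend — service 140 days < 1 year (≈365 days) ✗ → not eligible.
Short-Term Disability — status full-time ✓; service 140 days < 1 year (≈365 days) ✗ → not eligible.
Equity Grant Program — service 140 days ≥ 120 days ✓; site Cork ✓; age 25 ≥ 25 ✓; dept Operations ✓ → eligible.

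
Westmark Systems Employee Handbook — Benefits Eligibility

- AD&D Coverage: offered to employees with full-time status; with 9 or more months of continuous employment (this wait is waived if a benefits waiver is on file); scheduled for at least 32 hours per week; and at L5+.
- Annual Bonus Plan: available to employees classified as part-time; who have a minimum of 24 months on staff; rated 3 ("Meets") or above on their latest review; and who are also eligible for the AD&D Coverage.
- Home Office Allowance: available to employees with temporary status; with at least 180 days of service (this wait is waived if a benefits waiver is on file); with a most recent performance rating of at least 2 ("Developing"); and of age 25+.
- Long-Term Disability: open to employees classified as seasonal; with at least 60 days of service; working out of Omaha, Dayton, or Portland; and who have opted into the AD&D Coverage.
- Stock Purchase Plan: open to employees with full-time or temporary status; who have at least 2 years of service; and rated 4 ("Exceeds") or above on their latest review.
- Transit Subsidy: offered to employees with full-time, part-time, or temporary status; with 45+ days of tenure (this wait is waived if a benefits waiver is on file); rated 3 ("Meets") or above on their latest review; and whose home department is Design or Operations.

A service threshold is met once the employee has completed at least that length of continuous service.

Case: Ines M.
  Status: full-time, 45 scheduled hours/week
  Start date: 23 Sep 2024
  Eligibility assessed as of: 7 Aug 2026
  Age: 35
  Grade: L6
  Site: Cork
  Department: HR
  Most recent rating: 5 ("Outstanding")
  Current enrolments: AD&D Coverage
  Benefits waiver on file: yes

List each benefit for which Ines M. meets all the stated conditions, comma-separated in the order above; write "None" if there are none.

AD&D Coverage

Service from 23 Sep 2024 to 7 Aug 2026: 683 days.
AD&D Coverage — status full-time ✓; benefits waiver on file ✓; 45 hrs/wk ≥ 32 ✓; grade L6 ≥ L5 ✓ → eligible.
Annual Bonus Plan — status full-time ✗ (requires part-time) → not eligible.
Home Office Allowance — status full-time ✗ (requires temporary) → not eligible.
Long-Term Disability — status full-time ✗ (requires seasonal) → not eligible.
Stock Purchase Plan — status full-time ✓; service 683 days < 2 years (≈730 days) ✗ → not eligible.
Transit Subsidy — status full-time ✓; benefits waiver on file ✓; rating 5 ≥ 3 ✓; dept HR ✗ → not eligible.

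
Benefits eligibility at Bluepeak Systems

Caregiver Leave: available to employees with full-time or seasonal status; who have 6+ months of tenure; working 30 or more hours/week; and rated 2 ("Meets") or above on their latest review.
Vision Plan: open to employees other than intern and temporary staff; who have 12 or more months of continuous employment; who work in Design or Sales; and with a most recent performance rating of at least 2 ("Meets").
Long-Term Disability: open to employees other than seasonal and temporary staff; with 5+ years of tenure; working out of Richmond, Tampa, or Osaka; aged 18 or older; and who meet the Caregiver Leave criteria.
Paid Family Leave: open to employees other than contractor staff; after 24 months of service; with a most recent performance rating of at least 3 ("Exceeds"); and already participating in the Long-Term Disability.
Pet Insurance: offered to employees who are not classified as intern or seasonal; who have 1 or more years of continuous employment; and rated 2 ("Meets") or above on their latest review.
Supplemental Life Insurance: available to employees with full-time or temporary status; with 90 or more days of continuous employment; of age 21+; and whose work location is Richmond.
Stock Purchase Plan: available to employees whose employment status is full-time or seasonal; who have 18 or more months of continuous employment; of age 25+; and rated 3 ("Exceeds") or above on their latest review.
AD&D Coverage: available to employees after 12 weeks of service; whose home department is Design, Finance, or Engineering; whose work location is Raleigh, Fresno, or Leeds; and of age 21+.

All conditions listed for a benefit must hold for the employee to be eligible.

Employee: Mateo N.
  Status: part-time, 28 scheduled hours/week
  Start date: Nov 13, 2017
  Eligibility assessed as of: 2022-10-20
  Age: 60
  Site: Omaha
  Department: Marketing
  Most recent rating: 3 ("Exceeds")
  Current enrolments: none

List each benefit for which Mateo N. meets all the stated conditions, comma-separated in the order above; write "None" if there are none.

Service from Nov 13, 2017 to 2022-10-20: 1802 days.
Caregiver Leave — status part-time ✗ (requires full-time or seasonal) → not eligible.
Vision Plan — status part-time ✓ (not excluded); service 1802 days ≥ 12 months (≈360 days) ✓; dept Marketing ✗ → not eligible.
Long-Term Disability — status part-time ✓ (not excluded); service 1802 days < 5 years (≈1825 days) ✗ → not eligible.
Paid Family Leave — status part-time ✓ (not excluded); service 1802 days ≥ 24 months (≈720 days) ✓; rating 3 ≥ 3 ✓; not enrolled in Long-Term Disability ✗ → not eligible.
Pet Insurance — status part-time ✓ (not excluded); service 1802 days ≥ 1 year (≈365 days) ✓; rating 3 ≥ 2 ✓ → eligible.
Supplemental Life Insurance — status part-time ✗ (requires full-time or temporary) → not eligible.
Stock Purchase Plan — status part-time ✗ (requires full-time or seasonal) → not eligible.
AD&D Coverage — service 1802 days ≥ 12 weeks (≈84 days) ✓; dept Marketing ✗ → not eligible.

Pet Insurance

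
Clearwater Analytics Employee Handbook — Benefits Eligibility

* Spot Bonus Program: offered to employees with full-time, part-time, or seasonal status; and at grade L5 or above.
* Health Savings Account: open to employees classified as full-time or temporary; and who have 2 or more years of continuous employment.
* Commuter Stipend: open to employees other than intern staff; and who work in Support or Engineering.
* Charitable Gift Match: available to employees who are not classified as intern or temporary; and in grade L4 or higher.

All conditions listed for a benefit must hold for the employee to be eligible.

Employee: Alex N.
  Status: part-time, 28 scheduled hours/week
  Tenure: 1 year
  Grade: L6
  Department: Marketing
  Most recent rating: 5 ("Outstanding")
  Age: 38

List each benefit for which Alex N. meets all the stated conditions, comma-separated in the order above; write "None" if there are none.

Spot Bonus Program, Charitable Gift Match

Spot Bonus Program — status part-time ✓; grade L6 ≥ L5 ✓ → eligible.
Health Savings Account — status part-time ✗ (requires full-time or temporary) → not eligible.
Commuter Stipend — status part-time ✓ (not excluded); dept Marketing ✗ → not eligible.
Charitable Gift Match — status part-time ✓ (not excluded); grade L6 ≥ L4 ✓ → eligible.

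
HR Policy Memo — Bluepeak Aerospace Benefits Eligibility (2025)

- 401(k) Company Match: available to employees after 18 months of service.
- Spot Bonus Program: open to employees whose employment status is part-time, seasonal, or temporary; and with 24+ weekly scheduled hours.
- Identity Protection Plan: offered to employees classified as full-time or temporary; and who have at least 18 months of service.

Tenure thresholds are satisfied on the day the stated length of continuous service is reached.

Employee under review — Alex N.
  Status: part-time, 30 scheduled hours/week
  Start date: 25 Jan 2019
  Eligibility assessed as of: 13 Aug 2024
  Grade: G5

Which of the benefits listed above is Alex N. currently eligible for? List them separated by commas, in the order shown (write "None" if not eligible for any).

401(k) Company Match, Spot Bonus Program

Service from 25 Jan 2019 to 13 Aug 2024: 2027 days.
401(k) Company Match — service 2027 days ≥ 18 months (≈540 days) ✓ → eligible.
Spot Bonus Program — status part-time ✓; 30 hrs/wk ≥ 24 ✓ → eligible.
Identity Protection Plan — status part-time ✗ (requires full-time or temporary) → not eligible.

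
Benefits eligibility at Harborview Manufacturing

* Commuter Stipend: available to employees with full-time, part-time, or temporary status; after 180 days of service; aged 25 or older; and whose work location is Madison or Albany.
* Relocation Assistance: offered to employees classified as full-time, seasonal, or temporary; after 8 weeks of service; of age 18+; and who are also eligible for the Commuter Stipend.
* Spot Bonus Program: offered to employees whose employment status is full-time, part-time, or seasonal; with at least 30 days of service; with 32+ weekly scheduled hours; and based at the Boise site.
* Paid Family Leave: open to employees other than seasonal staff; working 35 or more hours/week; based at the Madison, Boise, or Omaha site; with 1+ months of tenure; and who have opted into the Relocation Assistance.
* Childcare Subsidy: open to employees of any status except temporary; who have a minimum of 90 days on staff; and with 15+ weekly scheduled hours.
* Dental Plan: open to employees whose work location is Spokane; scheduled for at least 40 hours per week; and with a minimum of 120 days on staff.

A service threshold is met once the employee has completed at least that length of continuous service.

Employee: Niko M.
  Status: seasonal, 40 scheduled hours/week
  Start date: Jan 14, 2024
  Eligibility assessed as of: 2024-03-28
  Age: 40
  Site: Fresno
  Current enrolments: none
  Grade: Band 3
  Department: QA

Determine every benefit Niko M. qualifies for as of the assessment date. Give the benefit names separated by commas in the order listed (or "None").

None

Service from Jan 14, 2024 to 2024-03-28: 74 days.
Commuter Stipend — status seasonal ✗ (requires full-time, part-time, or temporary) → not eligible.
Relocation Assistance — status seasonal ✓; service 74 days ≥ 8 weeks (≈56 days) ✓; age 40 ≥ 18 ✓; not eligible for Commuter Stipend ✗ → not eligible.
Spot Bonus Program — status seasonal ✓; service 74 days ≥ 30 days ✓; 40 hrs/wk ≥ 32 ✓; site Fresno ✗ (not Boise) → not eligible.
Paid Family Leave — status seasonal ✗ (excluded) → not eligible.
Childcare Subsidy — status seasonal ✓ (not excluded); service 74 days < 90 days ✗ → not eligible.
Dental Plan — site Fresno ✗ (not Spokane) → not eligible.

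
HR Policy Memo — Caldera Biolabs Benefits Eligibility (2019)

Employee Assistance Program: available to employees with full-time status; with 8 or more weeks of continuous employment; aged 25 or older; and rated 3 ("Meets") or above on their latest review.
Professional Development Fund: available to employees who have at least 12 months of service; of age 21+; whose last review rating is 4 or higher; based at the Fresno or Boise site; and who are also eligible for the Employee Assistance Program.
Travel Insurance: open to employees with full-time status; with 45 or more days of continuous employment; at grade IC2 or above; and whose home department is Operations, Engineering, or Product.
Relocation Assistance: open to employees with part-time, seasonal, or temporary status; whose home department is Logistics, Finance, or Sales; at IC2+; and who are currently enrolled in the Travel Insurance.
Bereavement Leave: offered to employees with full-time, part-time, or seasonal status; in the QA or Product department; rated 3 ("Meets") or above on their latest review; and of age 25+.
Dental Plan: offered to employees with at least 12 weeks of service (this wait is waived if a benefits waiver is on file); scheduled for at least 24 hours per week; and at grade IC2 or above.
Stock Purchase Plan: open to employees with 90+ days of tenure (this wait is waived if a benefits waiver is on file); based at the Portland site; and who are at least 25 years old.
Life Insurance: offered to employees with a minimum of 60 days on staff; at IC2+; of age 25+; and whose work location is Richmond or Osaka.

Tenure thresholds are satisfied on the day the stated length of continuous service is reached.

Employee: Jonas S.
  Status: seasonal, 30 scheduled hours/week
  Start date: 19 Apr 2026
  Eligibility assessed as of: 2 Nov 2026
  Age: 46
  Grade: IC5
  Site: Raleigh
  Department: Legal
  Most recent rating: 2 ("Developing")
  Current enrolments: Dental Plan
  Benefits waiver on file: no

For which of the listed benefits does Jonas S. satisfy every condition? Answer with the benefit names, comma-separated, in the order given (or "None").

Dental Plan

Service from 19 Apr 2026 to 2 Nov 2026: 197 days.
Employee Assistance Program — status seasonal ✗ (requires full-time) → not eligible.
Professional Development Fund — service 197 days < 12 months (≈360 days) ✗ → not eligible.
Travel Insurance — status seasonal ✗ (requires full-time) → not eligible.
Relocation Assistance — status seasonal ✓; dept Legal ✗ → not eligible.
Bereavement Leave — status seasonal ✓; dept Legal ✗ → not eligible.
Dental Plan — no waiver, service 197 days ≥ 12 weeks (≈84 days) ✓; 30 hrs/wk ≥ 24 ✓; grade IC5 ≥ IC2 ✓ → eligible.
Stock Purchase Plan — no waiver, service 197 days ≥ 90 days ✓; site Raleigh ✗ (not Portland) → not eligible.
Life Insurance — service 197 days ≥ 60 days ✓; grade IC5 ≥ IC2 ✓; age 46 ≥ 25 ✓; site Raleigh ✗ (not Richmond or Osaka) → not eligible.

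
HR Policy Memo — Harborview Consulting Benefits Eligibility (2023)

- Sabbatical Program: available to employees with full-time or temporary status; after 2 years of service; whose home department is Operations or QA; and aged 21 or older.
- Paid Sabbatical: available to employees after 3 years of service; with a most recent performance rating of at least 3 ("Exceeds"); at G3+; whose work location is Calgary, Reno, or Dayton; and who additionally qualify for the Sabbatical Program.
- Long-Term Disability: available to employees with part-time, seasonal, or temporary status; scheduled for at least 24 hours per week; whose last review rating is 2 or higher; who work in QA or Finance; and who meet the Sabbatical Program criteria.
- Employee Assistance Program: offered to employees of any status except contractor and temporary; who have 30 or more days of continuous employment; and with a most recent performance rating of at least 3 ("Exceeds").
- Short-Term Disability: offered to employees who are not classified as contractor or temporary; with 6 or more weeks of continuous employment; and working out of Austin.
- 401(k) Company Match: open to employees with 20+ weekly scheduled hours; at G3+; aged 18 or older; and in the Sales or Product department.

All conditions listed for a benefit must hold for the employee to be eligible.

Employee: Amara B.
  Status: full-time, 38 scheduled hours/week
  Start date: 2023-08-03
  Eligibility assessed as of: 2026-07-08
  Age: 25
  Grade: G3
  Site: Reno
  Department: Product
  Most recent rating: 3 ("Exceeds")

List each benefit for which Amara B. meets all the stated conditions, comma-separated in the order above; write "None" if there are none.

Service from 2023-08-03 to 2026-07-08: 1070 days.
Sabbatical Program — status full-time ✓; service 1070 days ≥ 2 years (≈730 days) ✓; dept Product ✗ → not eligible.
Paid Sabbatical — service 1070 days < 3 years (≈1095 days) ✗ → not eligible.
Long-Term Disability — status full-time ✗ (requires part-time, seasonal, or temporary) → not eligible.
Employee Assistance Program — status full-time ✓ (not excluded); service 1070 days ≥ 30 days ✓; rating 3 ≥ 3 ✓ → eligible.
Short-Term Disability — status full-time ✓ (not excluded); service 1070 days ≥ 6 weeks (≈42 days) ✓; site Reno ✗ (not Austin) → not eligible.
401(k) Company Match — 38 hrs/wk ≥ 20 ✓; grade G3 ≥ G3 ✓; age 25 ≥ 18 ✓; dept Product ✓ → eligible.

Employee Assistance Program, 401(k) Company Match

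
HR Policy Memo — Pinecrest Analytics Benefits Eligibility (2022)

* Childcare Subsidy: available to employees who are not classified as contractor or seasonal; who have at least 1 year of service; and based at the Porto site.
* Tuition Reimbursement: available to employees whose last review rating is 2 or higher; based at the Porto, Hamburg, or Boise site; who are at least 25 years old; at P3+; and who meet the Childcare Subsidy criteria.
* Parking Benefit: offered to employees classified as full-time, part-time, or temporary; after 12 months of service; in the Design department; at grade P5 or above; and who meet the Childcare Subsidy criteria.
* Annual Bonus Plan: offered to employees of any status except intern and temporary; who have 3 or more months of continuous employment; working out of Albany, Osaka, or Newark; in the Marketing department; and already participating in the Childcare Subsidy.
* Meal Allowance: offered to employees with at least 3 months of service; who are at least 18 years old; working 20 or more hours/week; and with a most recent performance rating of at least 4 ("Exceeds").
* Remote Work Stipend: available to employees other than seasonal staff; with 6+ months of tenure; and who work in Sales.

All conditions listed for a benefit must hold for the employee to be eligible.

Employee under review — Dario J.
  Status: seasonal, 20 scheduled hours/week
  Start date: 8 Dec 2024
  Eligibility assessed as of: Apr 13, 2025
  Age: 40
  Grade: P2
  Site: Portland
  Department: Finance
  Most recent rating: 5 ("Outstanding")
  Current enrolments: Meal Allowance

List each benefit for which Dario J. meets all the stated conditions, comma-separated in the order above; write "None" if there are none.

Service from 8 Dec 2024 to Apr 13, 2025: 126 days.
Childcare Subsidy — status seasonal ✗ (excluded) → not eligible.
Tuition Reimbursement — rating 5 ≥ 2 ✓; site Portland ✗ (not Porto, Hamburg, or Boise) → not eligible.
Parking Benefit — status seasonal ✗ (requires full-time, part-time, or temporary) → not eligible.
Annual Bonus Plan — status seasonal ✓ (not excluded); service 126 days ≥ 3 months (≈90 days) ✓; site Portland ✗ (not Albany, Osaka, or Newark) → not eligible.
Meal Allowance — service 126 days ≥ 3 months (≈90 days) ✓; age 40 ≥ 18 ✓; 20 hrs/wk ≥ 20 ✓; rating 5 ≥ 4 ✓ → eligible.
Remote Work Stipend — status seasonal ✗ (excluded) → not eligible.

Meal Allowance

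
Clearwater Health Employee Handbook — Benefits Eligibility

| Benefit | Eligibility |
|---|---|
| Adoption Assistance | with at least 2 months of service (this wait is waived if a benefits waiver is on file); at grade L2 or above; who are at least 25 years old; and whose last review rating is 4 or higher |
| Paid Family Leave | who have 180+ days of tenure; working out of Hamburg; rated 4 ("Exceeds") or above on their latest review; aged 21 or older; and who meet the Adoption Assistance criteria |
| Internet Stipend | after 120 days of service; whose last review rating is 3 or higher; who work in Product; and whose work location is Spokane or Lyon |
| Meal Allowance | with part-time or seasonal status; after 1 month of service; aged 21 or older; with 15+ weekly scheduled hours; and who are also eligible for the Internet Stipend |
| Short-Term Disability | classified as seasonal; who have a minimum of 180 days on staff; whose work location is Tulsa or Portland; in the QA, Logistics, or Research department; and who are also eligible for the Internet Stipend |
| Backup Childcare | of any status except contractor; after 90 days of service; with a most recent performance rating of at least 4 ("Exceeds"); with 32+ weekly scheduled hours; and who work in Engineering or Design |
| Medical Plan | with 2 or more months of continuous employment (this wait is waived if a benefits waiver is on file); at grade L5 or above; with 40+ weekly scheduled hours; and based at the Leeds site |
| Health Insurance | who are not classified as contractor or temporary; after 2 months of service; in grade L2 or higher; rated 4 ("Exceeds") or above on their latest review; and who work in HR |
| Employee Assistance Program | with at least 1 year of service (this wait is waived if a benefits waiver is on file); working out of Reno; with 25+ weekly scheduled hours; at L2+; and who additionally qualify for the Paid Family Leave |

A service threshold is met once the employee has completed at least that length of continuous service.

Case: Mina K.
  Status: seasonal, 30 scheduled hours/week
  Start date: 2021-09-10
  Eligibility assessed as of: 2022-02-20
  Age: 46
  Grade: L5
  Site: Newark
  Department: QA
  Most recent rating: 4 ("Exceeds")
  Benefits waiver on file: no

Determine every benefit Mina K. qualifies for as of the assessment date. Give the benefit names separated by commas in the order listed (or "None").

Adoption Assistance

Service from 2021-09-10 to 2022-02-20: 163 days.
Adoption Assistance — no waiver, service 163 days ≥ 2 months (≈60 days) ✓; grade L5 ≥ L2 ✓; age 46 ≥ 25 ✓; rating 4 ≥ 4 ✓ → eligible.
Paid Family Leave — service 163 days < 180 days ✗ → not eligible.
Internet Stipend — service 163 days ≥ 120 days ✓; rating 4 ≥ 3 ✓; dept QA ✗ → not eligible.
Meal Allowance — status seasonal ✓; service 163 days ≥ 1 month (≈30 days) ✓; age 46 ≥ 21 ✓; 30 hrs/wk ≥ 15 ✓; not eligible for Internet Stipend ✗ → not eligible.
Short-Term Disability — status seasonal ✓; service 163 days < 180 days ✗ → not eligible.
Backup Childcare — status seasonal ✓ (not excluded); service 163 days ≥ 90 days ✓; rating 4 ≥ 4 ✓; 30 hrs/wk < 32 ✗ → not eligible.
Medical Plan — no waiver, service 163 days ≥ 2 months (≈60 days) ✓; grade L5 ≥ L5 ✓; 30 hrs/wk < 40 ✗ → not eligible.
Health Insurance — status seasonal ✓ (not excluded); service 163 days ≥ 2 months (≈60 days) ✓; grade L5 ≥ L2 ✓; rating 4 ≥ 4 ✓; dept QA ✗ → not eligible.
Employee Assistance Program — no waiver, service 163 days < 1 year (≈365 days) ✗ → not eligible.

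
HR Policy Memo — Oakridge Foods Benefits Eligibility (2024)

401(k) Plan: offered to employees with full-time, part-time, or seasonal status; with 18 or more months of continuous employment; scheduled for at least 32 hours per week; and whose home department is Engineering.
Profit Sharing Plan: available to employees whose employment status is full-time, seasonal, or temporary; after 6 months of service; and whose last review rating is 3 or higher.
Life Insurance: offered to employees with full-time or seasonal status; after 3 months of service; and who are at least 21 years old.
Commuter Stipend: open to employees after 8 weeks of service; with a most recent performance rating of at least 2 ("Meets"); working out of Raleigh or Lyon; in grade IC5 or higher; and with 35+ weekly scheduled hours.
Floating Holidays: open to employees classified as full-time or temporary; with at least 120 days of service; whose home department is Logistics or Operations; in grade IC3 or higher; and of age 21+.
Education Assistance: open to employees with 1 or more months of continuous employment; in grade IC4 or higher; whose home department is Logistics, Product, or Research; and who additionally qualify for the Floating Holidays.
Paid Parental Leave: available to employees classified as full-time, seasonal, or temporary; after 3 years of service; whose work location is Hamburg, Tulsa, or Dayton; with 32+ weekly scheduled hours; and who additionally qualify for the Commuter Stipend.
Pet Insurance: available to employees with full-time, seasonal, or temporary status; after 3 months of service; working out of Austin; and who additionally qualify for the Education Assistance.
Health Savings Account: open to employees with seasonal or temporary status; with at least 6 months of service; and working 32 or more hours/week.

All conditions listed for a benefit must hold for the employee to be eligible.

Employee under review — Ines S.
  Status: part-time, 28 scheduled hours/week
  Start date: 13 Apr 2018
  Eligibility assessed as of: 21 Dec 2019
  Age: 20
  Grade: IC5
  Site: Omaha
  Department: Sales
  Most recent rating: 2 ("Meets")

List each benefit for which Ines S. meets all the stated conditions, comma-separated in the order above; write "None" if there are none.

Service from 13 Apr 2018 to 21 Dec 2019: 617 days.
401(k) Plan — status part-time ✓; service 617 days ≥ 18 months (≈540 days) ✓; 28 hrs/wk < 32 ✗ → not eligible.
Profit Sharing Plan — status part-time ✗ (requires full-time, seasonal, or temporary) → not eligible.
Life Insurance — status part-time ✗ (requires full-time or seasonal) → not eligible.
Commuter Stipend — service 617 days ≥ 8 weeks (≈56 days) ✓; rating 2 ≥ 2 ✓; site Omaha ✗ (not Raleigh or Lyon) → not eligible.
Floating Holidays — status part-time ✗ (requires full-time or temporary) → not eligible.
Education Assistance — service 617 days ≥ 1 month (≈30 days) ✓; grade IC5 ≥ IC4 ✓; dept Sales ✗ → not eligible.
Paid Parental Leave — status part-time ✗ (requires full-time, seasonal, or temporary) → not eligible.
Pet Insurance — status part-time ✗ (requires full-time, seasonal, or temporary) → not eligible.
Health Savings Account — status part-time ✗ (requires seasonal or temporary) → not eligible.

None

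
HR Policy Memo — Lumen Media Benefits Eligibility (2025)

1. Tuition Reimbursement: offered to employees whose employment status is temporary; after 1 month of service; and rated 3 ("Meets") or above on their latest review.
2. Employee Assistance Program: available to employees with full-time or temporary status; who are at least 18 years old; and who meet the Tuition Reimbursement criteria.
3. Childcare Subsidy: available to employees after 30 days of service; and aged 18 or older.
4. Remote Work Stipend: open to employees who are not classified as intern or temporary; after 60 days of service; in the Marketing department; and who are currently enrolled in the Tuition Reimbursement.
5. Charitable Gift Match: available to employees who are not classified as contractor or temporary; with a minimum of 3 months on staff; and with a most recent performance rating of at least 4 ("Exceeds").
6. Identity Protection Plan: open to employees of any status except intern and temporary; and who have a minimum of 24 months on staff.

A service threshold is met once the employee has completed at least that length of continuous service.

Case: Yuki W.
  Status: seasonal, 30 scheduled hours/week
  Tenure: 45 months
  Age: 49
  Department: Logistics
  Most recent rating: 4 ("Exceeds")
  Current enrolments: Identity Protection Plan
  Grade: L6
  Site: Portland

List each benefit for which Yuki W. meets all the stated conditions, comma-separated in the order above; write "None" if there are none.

Childcare Subsidy, Charitable Gift Match, Identity Protection Plan

Tuition Reimbursement — status seasonal ✗ (requires temporary) → not eligible.
Employee Assistance Program — status seasonal ✗ (requires full-time or temporary) → not eligible.
Childcare Subsidy — service 45 months ≥ 30 days ✓; age 49 ≥ 18 ✓ → eligible.
Remote Work Stipend — status seasonal ✓ (not excluded); service 45 months ≥ 60 days ✓; dept Logistics ✗ → not eligible.
Charitable Gift Match — status seasonal ✓ (not excluded); service 45 months ≥ 3 months ✓; rating 4 ≥ 4 ✓ → eligible.
Identity Protection Plan — status seasonal ✓ (not excluded); service 45 months ≥ 24 months ✓ → eligible.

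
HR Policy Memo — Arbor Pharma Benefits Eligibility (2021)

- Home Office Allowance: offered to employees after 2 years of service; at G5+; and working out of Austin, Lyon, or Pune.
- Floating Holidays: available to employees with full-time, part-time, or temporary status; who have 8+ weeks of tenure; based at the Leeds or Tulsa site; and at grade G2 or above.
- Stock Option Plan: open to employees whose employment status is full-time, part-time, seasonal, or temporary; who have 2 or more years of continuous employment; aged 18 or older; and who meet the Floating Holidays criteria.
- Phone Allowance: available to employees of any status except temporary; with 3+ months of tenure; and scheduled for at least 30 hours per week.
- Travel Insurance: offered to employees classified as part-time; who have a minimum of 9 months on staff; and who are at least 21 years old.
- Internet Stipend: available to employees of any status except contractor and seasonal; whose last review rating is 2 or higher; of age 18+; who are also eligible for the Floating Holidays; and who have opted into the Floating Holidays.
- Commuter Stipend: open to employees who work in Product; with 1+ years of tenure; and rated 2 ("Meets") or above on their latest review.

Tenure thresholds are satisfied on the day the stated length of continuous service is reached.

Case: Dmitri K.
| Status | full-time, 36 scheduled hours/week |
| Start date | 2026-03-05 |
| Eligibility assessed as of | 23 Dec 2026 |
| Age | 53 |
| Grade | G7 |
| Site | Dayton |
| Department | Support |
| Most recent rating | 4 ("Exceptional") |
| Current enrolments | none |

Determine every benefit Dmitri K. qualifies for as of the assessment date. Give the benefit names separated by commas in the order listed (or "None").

Phone Allowance

Service from 2026-03-05 to 23 Dec 2026: 293 days.
Home Office Allowance — service 293 days < 2 years (≈730 days) ✗ → not eligible.
Floating Holidays — status full-time ✓; service 293 days ≥ 8 weeks (≈56 days) ✓; site Dayton ✗ (not Leeds or Tulsa) → not eligible.
Stock Option Plan — status full-time ✓; service 293 days < 2 years (≈730 days) ✗ → not eligible.
Phone Allowance — status full-time ✓ (not excluded); service 293 days ≥ 3 months (≈90 days) ✓; 36 hrs/wk ≥ 30 ✓ → eligible.
Travel Insurance — status full-time ✗ (requires part-time) → not eligible.
Internet Stipend — status full-time ✓ (not excluded); rating 4 ≥ 2 ✓; age 53 ≥ 18 ✓; not eligible for Floating Holidays ✗ → not eligible.
Commuter Stipend — dept Support ✗ → not eligible.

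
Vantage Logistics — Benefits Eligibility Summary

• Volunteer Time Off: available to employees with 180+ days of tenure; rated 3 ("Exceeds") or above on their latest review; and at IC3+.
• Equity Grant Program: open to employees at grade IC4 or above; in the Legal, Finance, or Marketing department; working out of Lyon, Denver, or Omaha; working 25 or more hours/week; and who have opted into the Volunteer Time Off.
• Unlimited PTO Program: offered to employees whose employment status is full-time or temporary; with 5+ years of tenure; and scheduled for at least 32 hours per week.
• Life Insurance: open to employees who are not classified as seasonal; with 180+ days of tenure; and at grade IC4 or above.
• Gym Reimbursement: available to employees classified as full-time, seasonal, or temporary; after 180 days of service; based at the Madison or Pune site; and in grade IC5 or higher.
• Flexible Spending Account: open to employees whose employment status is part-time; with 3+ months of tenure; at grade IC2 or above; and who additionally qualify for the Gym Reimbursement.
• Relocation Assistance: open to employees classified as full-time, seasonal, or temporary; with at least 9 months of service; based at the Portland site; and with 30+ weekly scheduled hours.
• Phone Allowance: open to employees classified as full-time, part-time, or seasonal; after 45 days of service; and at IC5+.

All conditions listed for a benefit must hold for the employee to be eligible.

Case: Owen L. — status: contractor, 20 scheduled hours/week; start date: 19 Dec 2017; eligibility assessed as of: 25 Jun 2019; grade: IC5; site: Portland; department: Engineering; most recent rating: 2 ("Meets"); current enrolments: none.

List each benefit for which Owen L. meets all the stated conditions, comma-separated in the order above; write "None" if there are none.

Service from 19 Dec 2017 to 25 Jun 2019: 553 days.
Volunteer Time Off — service 553 days ≥ 180 days ✓; rating 2 < 3 ✗ → not eligible.
Equity Grant Program — grade IC5 ≥ IC4 ✓; dept Engineering ✗ → not eligible.
Unlimited PTO Program — status contractor ✗ (requires full-time or temporary) → not eligible.
Life Insurance — status contractor ✓ (not excluded); service 553 days ≥ 180 days ✓; grade IC5 ≥ IC4 ✓ → eligible.
Gym Reimbursement — status contractor ✗ (requires full-time, seasonal, or temporary) → not eligible.
Flexible Spending Account — status contractor ✗ (requires part-time) → not eligible.
Relocation Assistance — status contractor ✗ (requires full-time, seasonal, or temporary) → not eligible.
Phone Allowance — status contractor ✗ (requires full-time, part-time, or seasonal) → not eligible.

Life Insurance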